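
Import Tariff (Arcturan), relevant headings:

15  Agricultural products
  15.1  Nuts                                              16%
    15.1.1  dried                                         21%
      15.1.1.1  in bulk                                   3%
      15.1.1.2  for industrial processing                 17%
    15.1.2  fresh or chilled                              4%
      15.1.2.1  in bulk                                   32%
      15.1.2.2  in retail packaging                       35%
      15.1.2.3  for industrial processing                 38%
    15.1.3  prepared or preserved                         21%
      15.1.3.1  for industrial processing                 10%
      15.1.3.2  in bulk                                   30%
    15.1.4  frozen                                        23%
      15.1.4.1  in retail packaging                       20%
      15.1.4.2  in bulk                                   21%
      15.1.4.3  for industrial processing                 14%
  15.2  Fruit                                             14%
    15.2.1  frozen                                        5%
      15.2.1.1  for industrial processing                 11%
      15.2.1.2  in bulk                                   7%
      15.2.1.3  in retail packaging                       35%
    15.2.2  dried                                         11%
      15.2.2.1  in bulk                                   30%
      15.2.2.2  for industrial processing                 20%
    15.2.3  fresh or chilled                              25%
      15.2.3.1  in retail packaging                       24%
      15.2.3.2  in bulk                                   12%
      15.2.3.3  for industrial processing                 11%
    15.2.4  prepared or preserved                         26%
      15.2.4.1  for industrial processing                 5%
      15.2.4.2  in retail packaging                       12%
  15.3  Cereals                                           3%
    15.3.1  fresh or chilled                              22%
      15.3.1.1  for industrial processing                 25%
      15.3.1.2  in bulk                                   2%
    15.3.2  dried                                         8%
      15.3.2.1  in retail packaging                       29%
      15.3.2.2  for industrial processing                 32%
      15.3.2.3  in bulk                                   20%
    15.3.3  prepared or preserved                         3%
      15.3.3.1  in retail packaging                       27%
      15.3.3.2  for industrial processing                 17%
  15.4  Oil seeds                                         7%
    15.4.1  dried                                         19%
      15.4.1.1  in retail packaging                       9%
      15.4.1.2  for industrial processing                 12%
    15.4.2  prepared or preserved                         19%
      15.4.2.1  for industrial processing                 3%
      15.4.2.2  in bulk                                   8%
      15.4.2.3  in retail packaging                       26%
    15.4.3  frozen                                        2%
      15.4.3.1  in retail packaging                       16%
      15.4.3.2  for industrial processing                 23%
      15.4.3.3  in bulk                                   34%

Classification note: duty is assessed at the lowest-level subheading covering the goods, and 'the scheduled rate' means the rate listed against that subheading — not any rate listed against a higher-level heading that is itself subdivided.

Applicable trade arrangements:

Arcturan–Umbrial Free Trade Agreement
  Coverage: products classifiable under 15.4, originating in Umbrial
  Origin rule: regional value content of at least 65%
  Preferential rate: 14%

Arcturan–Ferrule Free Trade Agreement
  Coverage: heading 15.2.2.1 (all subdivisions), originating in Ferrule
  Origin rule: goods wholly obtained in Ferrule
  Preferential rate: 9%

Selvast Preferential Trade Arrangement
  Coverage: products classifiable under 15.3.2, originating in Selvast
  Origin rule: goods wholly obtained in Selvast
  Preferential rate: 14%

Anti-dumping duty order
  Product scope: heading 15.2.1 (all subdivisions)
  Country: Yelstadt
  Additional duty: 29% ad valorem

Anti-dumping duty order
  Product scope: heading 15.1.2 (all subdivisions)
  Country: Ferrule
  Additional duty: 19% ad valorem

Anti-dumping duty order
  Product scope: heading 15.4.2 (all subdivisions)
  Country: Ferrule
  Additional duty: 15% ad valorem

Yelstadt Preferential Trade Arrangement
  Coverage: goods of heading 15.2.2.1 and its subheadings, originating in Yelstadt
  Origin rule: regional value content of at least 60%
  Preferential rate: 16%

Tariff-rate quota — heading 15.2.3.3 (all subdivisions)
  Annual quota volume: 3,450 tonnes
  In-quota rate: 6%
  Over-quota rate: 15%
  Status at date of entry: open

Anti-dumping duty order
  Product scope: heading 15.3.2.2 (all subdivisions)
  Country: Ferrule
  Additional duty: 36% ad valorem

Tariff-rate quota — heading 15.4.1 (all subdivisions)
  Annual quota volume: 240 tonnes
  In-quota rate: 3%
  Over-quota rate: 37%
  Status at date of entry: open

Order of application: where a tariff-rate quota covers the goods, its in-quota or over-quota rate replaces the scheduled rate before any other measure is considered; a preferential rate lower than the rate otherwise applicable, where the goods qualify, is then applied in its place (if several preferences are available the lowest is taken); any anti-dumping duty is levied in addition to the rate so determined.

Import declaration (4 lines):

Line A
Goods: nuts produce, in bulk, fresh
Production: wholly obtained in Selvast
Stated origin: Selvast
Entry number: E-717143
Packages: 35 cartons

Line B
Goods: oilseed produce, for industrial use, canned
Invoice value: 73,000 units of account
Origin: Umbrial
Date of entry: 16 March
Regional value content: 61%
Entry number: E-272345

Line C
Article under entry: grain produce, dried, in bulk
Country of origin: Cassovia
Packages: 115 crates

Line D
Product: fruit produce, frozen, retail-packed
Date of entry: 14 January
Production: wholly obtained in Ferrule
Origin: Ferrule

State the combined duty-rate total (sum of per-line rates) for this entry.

90%

Line A: nuts → 15.1; fresh → 15.1.2; in bulk → 15.1.2.1. Scheduled 32%. Selvast agreement on 15.3.2: 15.1.2.1 not covered. → 32%.
Line B: oilseed → 15.4; canned → 15.4.2; for industrial use → 15.4.2.1. Scheduled 3%. Umbrial agreement on 15.4: RVC < 65%. → 3%.
Line C: grain → 15.3; dried → 15.3.2; in bulk → 15.3.2.3. Scheduled 20%. No special measure applies. → 20%.
Line D: fruit → 15.2; frozen → 15.2.1; retail-packed → 15.2.1.3. Scheduled 35%. Ferrule agreement on 15.2.2.1: 15.2.1.3 not covered. → 35%.
Sum: 32% + 3% + 20% + 35% = 90%.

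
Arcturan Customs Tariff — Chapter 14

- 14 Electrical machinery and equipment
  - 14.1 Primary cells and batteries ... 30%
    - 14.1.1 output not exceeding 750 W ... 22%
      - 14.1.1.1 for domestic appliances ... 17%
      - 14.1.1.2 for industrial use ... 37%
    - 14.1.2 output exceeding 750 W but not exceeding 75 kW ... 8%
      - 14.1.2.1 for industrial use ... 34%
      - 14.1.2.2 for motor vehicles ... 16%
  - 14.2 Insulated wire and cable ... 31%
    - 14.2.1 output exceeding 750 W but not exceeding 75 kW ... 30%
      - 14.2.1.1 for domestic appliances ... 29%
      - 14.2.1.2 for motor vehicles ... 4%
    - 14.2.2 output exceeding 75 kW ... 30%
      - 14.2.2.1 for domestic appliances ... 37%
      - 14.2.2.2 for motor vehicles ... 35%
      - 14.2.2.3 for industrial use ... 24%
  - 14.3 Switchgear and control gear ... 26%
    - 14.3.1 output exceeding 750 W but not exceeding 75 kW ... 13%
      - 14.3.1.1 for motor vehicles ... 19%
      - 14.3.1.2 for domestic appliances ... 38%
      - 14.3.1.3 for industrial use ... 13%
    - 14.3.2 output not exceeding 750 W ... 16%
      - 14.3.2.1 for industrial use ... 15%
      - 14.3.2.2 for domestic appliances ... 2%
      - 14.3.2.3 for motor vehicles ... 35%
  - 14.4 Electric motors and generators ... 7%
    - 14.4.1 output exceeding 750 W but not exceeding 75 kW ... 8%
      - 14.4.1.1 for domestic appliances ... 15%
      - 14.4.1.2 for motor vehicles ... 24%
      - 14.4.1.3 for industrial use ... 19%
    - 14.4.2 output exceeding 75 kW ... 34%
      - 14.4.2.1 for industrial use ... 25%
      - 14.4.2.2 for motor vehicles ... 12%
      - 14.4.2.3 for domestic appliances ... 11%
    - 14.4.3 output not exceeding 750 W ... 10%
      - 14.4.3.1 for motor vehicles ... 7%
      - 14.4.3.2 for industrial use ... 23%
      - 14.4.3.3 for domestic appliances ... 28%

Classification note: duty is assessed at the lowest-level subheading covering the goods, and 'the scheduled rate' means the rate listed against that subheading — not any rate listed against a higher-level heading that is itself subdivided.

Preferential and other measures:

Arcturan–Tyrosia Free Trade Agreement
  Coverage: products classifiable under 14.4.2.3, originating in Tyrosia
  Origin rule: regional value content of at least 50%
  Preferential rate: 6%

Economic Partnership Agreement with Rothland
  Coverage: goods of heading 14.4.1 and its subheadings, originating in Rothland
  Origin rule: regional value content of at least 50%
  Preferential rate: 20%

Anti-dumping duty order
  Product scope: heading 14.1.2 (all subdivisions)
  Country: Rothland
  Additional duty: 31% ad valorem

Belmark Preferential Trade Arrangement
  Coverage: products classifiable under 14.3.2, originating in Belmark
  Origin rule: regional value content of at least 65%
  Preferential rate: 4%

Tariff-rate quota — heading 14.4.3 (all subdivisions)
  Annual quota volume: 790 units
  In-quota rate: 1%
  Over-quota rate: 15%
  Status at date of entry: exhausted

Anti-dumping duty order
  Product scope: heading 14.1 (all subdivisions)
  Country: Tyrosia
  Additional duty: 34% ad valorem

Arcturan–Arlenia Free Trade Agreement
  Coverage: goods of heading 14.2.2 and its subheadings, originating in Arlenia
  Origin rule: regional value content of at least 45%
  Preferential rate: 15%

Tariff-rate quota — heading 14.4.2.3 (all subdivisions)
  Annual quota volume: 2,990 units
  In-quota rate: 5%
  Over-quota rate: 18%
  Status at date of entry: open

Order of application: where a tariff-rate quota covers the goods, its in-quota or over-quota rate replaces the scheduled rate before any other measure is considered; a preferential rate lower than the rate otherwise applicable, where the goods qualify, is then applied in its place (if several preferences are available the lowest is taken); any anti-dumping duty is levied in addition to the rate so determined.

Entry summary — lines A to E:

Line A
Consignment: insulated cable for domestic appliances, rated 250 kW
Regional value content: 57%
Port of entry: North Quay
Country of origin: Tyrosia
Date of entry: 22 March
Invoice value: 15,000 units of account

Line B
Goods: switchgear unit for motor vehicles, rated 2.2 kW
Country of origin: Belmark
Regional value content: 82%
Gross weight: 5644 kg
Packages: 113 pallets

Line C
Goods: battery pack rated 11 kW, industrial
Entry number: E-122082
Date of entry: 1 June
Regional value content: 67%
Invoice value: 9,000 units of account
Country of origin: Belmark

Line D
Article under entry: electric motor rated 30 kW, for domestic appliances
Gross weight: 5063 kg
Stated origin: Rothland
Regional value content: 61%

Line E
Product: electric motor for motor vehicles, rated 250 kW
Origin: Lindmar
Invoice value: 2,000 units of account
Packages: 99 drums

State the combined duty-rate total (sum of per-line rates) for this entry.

Line A: insulated cable → 14.2; rated 250 kW → 14.2.2; for domestic appliances → 14.2.2.1. Scheduled 37%. Tyrosia agreement on 14.4.2.3: 14.2.2.1 not covered. → 37%.
Line B: switchgear unit → 14.3; rated 2.2 kW → 14.3.1; for motor vehicles → 14.3.1.1. Scheduled 19%. Belmark agreement on 14.3.2: 14.3.1.1 not covered. → 19%.
Line C: battery pack → 14.1; rated 11 kW → 14.1.2; industrial → 14.1.2.1. Scheduled 34%. Belmark agreement on 14.3.2: 14.1.2.1 not covered. → 34%.
Line D: electric motor → 14.4; rated 30 kW → 14.4.1; for domestic appliances → 14.4.1.1. Scheduled 15%. Rothland agreement on 14.4.1: RVC ≥ 50% → 20% available; preference 20% not lower than 15% → no reduction. → 15%.
Line E: electric motor → 14.4; rated 250 kW → 14.4.2; for motor vehicles → 14.4.2.2. Scheduled 12%. No special measure applies. → 12%.
Sum: 37% + 19% + 34% + 15% + 12% = 117%.

117%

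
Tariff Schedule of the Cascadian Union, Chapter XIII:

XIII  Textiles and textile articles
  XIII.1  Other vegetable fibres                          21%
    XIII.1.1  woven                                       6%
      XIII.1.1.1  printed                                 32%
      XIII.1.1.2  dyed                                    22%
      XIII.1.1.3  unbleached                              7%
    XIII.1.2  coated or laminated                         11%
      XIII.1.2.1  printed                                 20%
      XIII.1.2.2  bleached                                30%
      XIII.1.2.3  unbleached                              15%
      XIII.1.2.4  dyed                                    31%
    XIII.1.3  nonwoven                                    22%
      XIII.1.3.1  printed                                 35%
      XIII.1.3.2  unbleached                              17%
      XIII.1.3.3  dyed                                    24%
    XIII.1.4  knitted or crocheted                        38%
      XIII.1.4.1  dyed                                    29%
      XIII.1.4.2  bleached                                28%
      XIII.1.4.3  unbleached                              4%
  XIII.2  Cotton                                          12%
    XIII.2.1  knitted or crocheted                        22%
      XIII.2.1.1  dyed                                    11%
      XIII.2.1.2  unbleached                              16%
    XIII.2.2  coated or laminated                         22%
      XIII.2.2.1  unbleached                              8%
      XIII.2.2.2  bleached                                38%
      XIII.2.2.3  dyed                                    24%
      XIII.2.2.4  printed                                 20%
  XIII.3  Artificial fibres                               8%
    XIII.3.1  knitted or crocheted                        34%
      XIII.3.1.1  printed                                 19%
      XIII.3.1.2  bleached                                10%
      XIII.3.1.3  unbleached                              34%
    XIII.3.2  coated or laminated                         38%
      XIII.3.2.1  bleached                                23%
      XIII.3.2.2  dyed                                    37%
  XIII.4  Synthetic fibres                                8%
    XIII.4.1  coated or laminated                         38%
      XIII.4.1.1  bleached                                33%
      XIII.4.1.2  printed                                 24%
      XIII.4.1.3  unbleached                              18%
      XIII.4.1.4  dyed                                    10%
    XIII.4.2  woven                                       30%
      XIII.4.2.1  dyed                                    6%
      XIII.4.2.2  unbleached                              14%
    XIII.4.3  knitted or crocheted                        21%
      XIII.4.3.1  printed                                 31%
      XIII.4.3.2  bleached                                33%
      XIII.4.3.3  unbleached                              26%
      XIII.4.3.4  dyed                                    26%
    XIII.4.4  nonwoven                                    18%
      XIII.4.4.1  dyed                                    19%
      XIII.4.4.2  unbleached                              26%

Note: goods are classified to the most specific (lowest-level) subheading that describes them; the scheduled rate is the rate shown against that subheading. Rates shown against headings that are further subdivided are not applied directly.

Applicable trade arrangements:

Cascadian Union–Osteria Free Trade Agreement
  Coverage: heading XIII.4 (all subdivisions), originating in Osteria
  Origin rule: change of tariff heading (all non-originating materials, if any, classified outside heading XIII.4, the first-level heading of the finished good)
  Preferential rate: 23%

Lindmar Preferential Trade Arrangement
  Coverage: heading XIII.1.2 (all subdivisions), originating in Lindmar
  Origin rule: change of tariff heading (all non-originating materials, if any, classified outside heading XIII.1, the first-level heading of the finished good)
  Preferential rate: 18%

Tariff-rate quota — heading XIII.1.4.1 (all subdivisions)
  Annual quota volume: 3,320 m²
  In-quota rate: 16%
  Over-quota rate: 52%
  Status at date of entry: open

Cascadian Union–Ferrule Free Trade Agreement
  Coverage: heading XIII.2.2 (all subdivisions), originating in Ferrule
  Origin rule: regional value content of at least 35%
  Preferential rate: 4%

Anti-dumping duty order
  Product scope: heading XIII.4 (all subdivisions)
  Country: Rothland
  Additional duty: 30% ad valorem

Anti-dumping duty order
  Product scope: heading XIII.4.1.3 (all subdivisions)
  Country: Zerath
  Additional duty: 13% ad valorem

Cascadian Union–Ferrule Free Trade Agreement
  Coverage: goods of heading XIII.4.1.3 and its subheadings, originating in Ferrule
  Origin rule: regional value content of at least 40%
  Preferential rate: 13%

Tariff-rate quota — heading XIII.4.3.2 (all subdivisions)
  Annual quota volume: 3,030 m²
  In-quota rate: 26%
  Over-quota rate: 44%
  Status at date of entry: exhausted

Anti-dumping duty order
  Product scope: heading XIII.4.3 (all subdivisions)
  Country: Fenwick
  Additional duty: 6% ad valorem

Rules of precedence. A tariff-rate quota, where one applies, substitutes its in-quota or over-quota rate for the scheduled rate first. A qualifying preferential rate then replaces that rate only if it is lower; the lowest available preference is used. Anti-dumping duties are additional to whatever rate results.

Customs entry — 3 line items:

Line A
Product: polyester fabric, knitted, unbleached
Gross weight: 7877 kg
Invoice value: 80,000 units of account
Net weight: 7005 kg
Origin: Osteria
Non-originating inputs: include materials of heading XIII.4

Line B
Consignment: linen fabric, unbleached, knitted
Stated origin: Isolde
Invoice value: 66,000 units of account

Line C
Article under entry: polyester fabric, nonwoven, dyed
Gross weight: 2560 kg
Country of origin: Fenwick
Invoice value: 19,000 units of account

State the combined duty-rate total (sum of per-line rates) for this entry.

49%

Line A: polyester → XIII.4; knitted → XIII.4.3; unbleached → XIII.4.3.3. Scheduled 26%. Osteria agreement on XIII.4: CTH not met. → 26%.
Line B: linen → XIII.1; knitted → XIII.1.4; unbleached → XIII.1.4.3. Scheduled 4%. No special measure applies. → 4%.
Line C: polyester → XIII.4; nonwoven → XIII.4.4; dyed → XIII.4.4.1. Scheduled 19%. No special measure applies. → 19%.
Sum: 26% + 4% + 19% = 49%.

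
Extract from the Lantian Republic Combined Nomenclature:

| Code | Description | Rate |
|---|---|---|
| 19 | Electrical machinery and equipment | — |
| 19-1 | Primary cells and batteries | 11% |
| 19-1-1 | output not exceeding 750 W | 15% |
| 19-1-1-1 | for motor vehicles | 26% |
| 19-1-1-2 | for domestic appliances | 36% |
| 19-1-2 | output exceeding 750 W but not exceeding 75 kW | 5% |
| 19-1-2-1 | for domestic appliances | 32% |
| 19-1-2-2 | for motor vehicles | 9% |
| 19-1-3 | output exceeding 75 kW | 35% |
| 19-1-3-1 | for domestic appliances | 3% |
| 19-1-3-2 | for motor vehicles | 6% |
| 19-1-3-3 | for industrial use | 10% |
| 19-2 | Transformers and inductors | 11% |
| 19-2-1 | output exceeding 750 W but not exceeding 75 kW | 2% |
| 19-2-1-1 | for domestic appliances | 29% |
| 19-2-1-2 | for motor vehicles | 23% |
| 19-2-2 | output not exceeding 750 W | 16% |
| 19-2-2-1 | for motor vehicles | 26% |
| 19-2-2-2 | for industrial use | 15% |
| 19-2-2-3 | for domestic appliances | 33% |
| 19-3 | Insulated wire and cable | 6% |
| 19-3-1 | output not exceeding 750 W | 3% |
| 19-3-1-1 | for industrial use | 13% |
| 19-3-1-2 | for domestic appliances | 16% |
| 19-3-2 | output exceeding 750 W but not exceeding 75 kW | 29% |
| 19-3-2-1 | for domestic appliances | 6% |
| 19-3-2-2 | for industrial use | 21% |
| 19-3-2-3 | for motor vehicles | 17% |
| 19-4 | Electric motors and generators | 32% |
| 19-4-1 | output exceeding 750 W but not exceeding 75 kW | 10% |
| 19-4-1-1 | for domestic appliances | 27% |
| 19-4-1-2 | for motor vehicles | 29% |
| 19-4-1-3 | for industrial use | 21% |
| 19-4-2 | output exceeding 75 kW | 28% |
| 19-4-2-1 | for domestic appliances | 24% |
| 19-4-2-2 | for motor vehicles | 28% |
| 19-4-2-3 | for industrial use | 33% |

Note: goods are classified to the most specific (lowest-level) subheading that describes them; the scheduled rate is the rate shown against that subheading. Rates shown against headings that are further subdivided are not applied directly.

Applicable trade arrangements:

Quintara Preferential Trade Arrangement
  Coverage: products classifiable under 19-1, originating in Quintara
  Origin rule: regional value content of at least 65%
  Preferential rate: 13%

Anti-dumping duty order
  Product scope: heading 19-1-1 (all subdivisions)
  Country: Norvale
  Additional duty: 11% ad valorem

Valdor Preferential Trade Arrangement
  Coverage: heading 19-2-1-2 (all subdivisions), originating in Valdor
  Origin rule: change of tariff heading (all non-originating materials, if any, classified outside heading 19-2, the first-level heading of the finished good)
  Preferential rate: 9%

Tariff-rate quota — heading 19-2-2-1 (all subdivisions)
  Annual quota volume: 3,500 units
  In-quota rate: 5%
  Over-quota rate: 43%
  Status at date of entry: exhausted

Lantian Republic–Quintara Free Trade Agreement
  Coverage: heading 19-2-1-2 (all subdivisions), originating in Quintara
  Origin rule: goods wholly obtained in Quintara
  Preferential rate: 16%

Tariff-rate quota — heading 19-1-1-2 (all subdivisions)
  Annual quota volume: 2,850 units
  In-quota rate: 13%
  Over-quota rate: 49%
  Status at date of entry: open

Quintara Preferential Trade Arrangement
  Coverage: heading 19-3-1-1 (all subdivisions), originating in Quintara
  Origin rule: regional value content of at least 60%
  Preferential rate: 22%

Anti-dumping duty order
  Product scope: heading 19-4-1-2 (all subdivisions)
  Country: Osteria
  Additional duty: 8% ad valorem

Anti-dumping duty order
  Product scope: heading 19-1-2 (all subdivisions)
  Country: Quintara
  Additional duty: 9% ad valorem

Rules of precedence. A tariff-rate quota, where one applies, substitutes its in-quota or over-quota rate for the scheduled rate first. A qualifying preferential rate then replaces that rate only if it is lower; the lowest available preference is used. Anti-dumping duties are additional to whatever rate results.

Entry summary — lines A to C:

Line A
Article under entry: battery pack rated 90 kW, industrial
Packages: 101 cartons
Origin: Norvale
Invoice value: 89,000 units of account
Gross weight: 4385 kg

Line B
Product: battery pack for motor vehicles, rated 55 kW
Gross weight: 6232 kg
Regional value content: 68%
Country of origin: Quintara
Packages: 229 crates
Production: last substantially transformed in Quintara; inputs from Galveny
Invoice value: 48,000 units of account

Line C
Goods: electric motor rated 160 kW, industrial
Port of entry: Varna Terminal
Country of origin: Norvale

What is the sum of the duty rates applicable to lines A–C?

Line A: battery pack → 19-1; rated 90 kW → 19-1-3; industrial → 19-1-3-3. Scheduled 10%. No special measure applies. → 10%.
Line B: battery pack → 19-1; rated 55 kW → 19-1-2; for motor vehicles → 19-1-2-2. Scheduled 9%. Quintara agreement on 19-1: RVC ≥ 65% → 13% available; Quintara agreement on 19-2-1-2: 19-1-2-2 not covered; Quintara agreement on 19-3-1-1: 19-1-2-2 not covered; preference 13% not lower than 9% → no reduction; anti-dumping (Quintara, 19-1-2): +9%; total 9% + 9% = 18%. → 18%.
Line C: electric motor → 19-4; rated 160 kW → 19-4-2; industrial → 19-4-2-3. Scheduled 33%. No special measure applies. → 33%.
Sum: 10% + 18% + 33% = 61%.

61%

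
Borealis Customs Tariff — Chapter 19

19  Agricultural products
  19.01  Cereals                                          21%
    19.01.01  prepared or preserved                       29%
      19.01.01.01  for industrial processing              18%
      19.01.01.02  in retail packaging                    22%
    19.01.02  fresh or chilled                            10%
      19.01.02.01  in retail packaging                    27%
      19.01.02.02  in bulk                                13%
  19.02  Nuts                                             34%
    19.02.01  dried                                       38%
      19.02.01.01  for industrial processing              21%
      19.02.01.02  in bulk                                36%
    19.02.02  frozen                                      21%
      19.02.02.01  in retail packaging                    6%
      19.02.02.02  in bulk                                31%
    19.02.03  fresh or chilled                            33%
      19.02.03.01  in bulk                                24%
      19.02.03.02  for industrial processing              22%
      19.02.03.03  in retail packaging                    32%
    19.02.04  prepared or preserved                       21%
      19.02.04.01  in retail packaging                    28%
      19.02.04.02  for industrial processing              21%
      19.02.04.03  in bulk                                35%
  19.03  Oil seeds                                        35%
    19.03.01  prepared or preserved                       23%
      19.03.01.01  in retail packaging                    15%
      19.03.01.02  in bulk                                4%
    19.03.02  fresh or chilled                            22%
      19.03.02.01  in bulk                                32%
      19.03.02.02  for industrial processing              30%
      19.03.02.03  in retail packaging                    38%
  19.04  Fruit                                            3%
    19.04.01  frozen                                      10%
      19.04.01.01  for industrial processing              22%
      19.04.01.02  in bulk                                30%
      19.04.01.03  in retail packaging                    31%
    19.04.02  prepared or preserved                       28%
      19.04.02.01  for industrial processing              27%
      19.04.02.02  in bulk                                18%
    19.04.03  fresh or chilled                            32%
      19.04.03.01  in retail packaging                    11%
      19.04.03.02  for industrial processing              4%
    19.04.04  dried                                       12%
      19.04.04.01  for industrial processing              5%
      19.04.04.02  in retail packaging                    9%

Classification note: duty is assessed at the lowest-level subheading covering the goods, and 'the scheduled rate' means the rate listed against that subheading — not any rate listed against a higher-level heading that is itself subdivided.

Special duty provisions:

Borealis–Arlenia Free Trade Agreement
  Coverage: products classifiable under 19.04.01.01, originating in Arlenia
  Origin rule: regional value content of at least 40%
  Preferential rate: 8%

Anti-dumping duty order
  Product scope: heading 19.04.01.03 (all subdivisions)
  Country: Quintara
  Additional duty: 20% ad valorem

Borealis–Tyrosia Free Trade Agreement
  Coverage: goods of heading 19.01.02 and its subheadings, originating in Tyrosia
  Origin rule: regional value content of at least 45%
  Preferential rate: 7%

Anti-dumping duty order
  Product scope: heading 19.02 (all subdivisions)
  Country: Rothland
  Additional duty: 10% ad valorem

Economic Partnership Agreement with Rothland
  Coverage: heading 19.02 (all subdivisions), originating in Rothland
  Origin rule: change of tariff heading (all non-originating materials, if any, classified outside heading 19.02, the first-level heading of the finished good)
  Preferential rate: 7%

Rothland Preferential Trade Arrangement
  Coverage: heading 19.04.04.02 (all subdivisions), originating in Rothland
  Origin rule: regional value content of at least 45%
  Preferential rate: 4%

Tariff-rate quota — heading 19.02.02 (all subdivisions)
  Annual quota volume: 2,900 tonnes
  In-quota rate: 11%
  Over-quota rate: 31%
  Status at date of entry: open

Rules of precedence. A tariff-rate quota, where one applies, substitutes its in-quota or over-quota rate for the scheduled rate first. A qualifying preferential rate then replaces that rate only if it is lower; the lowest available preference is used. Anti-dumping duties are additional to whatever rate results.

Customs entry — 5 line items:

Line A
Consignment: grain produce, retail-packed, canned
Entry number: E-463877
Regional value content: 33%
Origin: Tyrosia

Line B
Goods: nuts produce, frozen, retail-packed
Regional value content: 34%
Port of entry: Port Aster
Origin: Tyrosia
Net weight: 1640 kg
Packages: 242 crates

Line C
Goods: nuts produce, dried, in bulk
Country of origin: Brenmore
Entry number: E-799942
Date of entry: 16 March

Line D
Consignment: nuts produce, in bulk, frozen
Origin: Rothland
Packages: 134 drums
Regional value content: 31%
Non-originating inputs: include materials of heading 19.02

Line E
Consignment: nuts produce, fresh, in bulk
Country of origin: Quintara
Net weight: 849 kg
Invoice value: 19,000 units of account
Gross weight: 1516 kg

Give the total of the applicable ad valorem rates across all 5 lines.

Line A: grain → 19.01; canned → 19.01.01; retail-packed → 19.01.01.02. Scheduled 22%. Tyrosia agreement on 19.01.02: 19.01.01.02 not covered. → 22%.
Line B: nuts → 19.02; frozen → 19.02.02; retail-packed → 19.02.02.01. Scheduled 6%. quota on 19.02.02 open → in-quota 11%; Tyrosia agreement on 19.01.02: 19.02.02.01 not covered. → 11%.
Line C: nuts → 19.02; dried → 19.02.01; in bulk → 19.02.01.02. Scheduled 36%. No special measure applies. → 36%.
Line D: nuts → 19.02; frozen → 19.02.02; in bulk → 19.02.02.02. Scheduled 31%. quota on 19.02.02 open → in-quota 11%; Rothland agreement on 19.02: CTH not met; Rothland agreement on 19.04.04.02: 19.02.02.02 not covered; anti-dumping (Rothland, 19.02): +10%; total 11% + 10% = 21%. → 21%.
Line E: nuts → 19.02; fresh → 19.02.03; in bulk → 19.02.03.01. Scheduled 24%. No special measure applies. → 24%.
Sum: 22% + 11% + 36% + 21% + 24% = 114%.

114%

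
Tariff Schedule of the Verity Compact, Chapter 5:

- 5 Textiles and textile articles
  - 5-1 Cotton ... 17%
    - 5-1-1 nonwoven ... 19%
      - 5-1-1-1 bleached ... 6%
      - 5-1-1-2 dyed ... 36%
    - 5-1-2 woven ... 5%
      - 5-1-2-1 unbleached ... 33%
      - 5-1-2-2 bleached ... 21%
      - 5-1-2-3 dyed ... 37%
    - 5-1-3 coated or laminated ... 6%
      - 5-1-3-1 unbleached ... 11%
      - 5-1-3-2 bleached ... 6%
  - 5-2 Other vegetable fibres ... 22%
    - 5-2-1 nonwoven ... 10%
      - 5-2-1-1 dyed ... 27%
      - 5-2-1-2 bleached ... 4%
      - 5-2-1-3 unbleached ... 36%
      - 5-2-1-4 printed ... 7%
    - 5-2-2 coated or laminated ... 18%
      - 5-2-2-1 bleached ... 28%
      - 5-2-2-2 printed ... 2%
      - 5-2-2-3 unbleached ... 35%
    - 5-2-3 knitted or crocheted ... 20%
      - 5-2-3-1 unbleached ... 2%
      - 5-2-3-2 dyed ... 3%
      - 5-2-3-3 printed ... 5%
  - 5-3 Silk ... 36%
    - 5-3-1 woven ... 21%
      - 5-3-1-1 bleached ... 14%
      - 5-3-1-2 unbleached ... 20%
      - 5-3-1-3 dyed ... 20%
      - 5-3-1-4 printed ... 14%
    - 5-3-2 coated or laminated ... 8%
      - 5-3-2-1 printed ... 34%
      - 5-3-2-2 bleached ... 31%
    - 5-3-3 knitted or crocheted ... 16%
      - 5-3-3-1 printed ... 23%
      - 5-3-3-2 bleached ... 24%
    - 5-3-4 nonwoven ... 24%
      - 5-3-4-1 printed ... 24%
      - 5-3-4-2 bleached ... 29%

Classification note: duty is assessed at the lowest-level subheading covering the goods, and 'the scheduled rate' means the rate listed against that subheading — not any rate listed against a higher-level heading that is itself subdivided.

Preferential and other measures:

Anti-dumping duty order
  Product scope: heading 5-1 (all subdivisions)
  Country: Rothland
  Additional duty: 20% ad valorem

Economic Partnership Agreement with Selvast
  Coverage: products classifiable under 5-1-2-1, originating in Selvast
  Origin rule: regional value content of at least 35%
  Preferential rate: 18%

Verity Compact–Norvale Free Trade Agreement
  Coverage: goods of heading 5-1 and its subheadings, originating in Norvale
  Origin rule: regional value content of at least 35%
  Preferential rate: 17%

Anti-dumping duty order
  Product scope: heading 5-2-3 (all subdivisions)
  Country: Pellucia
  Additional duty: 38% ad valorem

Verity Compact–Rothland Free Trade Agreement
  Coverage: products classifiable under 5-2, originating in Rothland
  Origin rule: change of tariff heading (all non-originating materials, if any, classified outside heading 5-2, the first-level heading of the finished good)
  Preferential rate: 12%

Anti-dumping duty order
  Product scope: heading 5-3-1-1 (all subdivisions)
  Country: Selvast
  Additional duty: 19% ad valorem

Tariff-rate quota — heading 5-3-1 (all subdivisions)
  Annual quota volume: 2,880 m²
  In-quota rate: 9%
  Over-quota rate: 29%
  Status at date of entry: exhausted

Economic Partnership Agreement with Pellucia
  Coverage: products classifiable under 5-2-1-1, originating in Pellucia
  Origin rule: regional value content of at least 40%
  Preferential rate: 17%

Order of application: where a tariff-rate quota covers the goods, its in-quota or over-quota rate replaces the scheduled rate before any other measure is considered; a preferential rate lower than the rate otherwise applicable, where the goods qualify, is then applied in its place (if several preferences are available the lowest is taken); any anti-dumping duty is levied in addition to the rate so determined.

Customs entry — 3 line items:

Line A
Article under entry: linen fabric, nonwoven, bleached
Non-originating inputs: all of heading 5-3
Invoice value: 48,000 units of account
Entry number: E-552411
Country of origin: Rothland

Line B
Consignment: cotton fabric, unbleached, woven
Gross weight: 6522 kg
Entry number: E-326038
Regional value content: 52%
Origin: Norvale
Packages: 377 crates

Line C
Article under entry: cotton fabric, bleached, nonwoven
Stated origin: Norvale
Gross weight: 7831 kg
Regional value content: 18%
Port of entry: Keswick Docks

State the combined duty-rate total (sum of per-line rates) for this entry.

Line A: linen → 5-2; nonwoven → 5-2-1; bleached → 5-2-1-2. Scheduled 4%. Rothland agreement on 5-2: CTH met → 12% available; preference 12% not lower than 4% → no reduction. → 4%.
Line B: cotton → 5-1; woven → 5-1-2; unbleached → 5-1-2-1. Scheduled 33%. Norvale agreement on 5-1: RVC ≥ 35% → 17% available; preferential 17%. → 17%.
Line C: cotton → 5-1; nonwoven → 5-1-1; bleached → 5-1-1-1. Scheduled 6%. Norvale agreement on 5-1: RVC < 35%. → 6%.
Sum: 4% + 17% + 6% = 27%.

27%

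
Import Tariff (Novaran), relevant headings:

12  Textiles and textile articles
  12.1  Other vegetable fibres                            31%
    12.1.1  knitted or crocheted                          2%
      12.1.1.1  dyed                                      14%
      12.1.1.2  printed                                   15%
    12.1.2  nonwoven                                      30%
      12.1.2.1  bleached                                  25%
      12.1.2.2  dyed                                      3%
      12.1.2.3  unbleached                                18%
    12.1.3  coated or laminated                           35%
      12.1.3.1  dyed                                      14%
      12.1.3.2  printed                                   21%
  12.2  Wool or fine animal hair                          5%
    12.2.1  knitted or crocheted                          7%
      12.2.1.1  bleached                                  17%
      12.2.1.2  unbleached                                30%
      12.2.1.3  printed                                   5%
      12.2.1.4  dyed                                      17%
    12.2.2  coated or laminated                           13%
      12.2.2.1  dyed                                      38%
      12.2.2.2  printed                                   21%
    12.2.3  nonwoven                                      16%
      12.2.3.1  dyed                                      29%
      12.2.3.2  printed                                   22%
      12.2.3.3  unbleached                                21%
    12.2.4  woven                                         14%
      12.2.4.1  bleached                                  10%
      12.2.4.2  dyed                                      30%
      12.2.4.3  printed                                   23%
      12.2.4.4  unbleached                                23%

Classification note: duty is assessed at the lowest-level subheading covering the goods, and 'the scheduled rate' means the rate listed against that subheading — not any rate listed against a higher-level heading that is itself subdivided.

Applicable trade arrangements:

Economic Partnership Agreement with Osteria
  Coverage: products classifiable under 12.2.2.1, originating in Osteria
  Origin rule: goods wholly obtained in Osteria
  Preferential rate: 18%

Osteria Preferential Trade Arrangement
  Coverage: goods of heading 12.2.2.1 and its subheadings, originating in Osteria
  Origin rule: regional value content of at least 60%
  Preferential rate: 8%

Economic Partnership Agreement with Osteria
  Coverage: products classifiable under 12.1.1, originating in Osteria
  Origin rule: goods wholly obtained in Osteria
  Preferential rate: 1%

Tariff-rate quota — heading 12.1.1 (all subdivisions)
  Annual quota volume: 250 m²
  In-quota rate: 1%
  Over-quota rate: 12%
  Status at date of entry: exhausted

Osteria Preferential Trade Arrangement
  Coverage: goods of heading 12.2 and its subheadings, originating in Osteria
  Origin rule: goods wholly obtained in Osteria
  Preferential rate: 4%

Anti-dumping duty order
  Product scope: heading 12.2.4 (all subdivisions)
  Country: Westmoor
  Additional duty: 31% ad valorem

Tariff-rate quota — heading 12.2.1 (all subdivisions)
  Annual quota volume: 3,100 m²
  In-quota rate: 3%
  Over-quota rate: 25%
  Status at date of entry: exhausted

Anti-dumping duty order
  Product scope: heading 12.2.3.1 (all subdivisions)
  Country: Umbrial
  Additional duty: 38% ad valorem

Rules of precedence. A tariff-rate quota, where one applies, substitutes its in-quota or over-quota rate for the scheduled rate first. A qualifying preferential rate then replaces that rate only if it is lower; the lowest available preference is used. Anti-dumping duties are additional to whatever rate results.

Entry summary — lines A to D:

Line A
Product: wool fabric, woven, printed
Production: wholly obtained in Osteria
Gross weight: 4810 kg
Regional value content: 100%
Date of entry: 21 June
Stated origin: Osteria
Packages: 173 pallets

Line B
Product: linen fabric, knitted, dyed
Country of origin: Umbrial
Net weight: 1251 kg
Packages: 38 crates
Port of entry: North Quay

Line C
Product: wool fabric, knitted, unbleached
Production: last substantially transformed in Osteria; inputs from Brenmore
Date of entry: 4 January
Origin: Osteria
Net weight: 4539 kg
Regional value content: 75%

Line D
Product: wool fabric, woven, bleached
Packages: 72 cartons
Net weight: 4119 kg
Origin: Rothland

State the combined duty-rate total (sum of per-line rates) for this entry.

51%

Line A: wool → 12.2; woven → 12.2.4; printed → 12.2.4.3. Scheduled 23%. Osteria agreement on 12.2.2.1: 12.2.4.3 not covered; Osteria agreement on 12.2.2.1: 12.2.4.3 not covered; Osteria agreement on 12.1.1: 12.2.4.3 not covered; Osteria agreement on 12.2: wholly obtained → 4% available; preferential 4%. → 4%.
Line B: linen → 12.1; knitted → 12.1.1; dyed → 12.1.1.1. Scheduled 14%. quota on 12.1.1 exhausted → over-quota 12%. → 12%.
Line C: wool → 12.2; knitted → 12.2.1; unbleached → 12.2.1.2. Scheduled 30%. quota on 12.2.1 exhausted → over-quota 25%; Osteria agreement on 12.2.2.1: 12.2.1.2 not covered; Osteria agreement on 12.2.2.1: 12.2.1.2 not covered; Osteria agreement on 12.1.1: 12.2.1.2 not covered; Osteria agreement on 12.2: not wholly obtained. → 25%.
Line D: wool → 12.2; woven → 12.2.4; bleached → 12.2.4.1. Scheduled 10%. No special measure applies. → 10%.
Sum: 4% + 12% + 25% + 10% = 51%.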